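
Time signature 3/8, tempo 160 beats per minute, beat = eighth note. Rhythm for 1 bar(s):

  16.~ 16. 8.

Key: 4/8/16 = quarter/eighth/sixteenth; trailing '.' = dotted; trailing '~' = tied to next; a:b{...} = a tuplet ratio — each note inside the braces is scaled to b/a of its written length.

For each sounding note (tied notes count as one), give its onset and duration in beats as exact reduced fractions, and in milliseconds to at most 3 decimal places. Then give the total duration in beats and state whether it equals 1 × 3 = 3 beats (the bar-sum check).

1) 0.0ms=0b +562.5ms=3/2b
2) 562.5ms=3/2b +562.5ms=3/2b
Σ=3b of 3 (160bpm 3/8) — PASS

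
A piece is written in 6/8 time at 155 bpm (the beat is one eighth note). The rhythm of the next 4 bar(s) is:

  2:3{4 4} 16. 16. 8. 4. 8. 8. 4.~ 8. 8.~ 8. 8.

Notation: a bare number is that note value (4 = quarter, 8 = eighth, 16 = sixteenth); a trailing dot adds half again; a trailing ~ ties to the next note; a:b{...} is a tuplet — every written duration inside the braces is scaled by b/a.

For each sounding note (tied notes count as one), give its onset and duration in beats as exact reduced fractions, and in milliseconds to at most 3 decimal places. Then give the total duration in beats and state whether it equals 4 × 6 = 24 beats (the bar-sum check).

1) 0.0ms=0b +1161.29ms=3b
2) 1161.29ms=3b +1161.29ms=3b
3) 2322.581ms=6b +290.323ms=3/4b
4) 2612.903ms=27/4b +290.323ms=3/4b
5) 2903.226ms=15/2b +580.645ms=3/2b
6) 3483.871ms=9b +1161.29ms=3b
7) 4645.161ms=12b +580.645ms=3/2b
8) 5225.806ms=27/2b +580.645ms=3/2b
9) 5806.452ms=15b +1741.935ms=9/2b
10) 7548.387ms=39/2b +1161.29ms=3b
11) 8709.677ms=45/2b +580.645ms=3/2b
Σ=24b of 24 (155bpm 6/8) — PASS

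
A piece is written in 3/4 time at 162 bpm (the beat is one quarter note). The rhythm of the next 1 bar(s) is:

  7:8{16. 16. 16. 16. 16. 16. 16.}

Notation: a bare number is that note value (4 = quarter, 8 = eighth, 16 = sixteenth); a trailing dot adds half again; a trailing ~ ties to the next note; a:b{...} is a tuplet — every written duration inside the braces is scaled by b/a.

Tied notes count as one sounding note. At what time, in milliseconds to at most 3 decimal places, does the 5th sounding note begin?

note 5 onset = 12/7b = 634.921ms

1. 0.0ms @ 0 + 158.73ms (3/7)
2. 158.73ms @ 3/7 + 158.73ms (3/7)
3. 317.46ms @ 6/7 + 158.73ms (3/7)
4. 476.19ms @ 9/7 + 158.73ms (3/7)
5. 634.921ms @ 12/7 + 158.73ms (3/7)
6. 793.651ms @ 15/7 + 158.73ms (3/7)
7. 952.381ms @ 18/7 + 158.73ms (3/7)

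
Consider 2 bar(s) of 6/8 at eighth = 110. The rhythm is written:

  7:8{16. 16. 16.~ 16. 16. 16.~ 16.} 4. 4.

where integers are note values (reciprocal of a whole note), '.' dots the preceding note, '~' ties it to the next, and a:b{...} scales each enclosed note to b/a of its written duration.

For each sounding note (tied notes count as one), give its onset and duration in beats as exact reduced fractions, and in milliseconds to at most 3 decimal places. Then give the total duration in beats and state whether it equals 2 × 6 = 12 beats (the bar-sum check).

1) 0.0ms=0b +467.532ms=6/7b
2) 467.532ms=6/7b +467.532ms=6/7b
3) 935.065ms=12/7b +935.065ms=12/7b
4) 1870.13ms=24/7b +467.532ms=6/7b
5) 2337.662ms=30/7b +935.065ms=12/7b
6) 3272.727ms=6b +1636.364ms=3b
7) 4909.091ms=9b +1636.364ms=3b
Σ=12b of 12 (110bpm 6/8) — PASS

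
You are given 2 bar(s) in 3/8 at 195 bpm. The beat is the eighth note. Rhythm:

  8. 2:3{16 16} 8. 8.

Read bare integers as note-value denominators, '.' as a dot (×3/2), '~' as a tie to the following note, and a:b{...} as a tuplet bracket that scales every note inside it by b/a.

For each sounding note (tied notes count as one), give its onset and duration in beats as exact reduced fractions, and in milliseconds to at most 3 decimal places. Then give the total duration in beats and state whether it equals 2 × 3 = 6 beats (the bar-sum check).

1) 0.0ms=0b +461.538ms=3/2b
2) 461.538ms=3/2b +230.769ms=3/4b
3) 692.308ms=9/4b +230.769ms=3/4b
4) 923.077ms=3b +461.538ms=3/2b
5) 1384.615ms=9/2b +461.538ms=3/2b
Σ=6b of 6 (195bpm 3/8) — PASS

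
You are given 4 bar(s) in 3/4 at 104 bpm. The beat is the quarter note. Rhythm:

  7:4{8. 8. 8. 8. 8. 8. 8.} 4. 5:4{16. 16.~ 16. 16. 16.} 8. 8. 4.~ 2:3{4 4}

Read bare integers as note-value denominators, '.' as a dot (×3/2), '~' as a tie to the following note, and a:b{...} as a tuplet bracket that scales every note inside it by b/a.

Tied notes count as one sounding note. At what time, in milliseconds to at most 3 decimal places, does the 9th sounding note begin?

1. 0.0ms @ 0 + 247.253ms (3/7)
2. 247.253ms @ 3/7 + 247.253ms (3/7)
3. 494.505ms @ 6/7 + 247.253ms (3/7)
4. 741.758ms @ 9/7 + 247.253ms (3/7)
5. 989.011ms @ 12/7 + 247.253ms (3/7)
6. 1236.264ms @ 15/7 + 247.253ms (3/7)
7. 1483.516ms @ 18/7 + 247.253ms (3/7)
8. 1730.769ms @ 3 + 865.385ms (3/2)
9. 2596.154ms @ 9/2 + 173.077ms (3/10)
10. 2769.231ms @ 24/5 + 346.154ms (3/5)
11. 3115.385ms @ 27/5 + 173.077ms (3/10)
12. 3288.462ms @ 57/10 + 173.077ms (3/10)
13. 3461.538ms @ 6 + 432.692ms (3/4)
14. 3894.231ms @ 27/4 + 432.692ms (3/4)
15. 4326.923ms @ 15/2 + 1730.769ms (3)
16. 6057.692ms @ 21/2 + 865.385ms (3/2)

note 9 onset = 9/2b = 2596.154ms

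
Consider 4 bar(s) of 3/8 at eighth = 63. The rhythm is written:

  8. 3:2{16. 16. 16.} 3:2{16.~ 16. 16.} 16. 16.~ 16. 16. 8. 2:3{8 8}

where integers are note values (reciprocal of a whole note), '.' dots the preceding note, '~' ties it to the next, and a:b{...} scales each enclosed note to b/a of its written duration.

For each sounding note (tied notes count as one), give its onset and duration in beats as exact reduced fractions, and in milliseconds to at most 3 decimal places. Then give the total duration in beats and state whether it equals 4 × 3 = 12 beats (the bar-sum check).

1) 0.0ms=0b +1428.571ms=3/2b
2) 1428.571ms=3/2b +476.19ms=1/2b
3) 1904.762ms=2b +476.19ms=1/2b
4) 2380.952ms=5/2b +476.19ms=1/2b
5) 2857.143ms=3b +952.381ms=1b
6) 3809.524ms=4b +476.19ms=1/2b
7) 4285.714ms=9/2b +714.286ms=3/4b
8) 5000.0ms=21/4b +1428.571ms=3/2b
9) 6428.571ms=27/4b +714.286ms=3/4b
10) 7142.857ms=15/2b +1428.571ms=3/2b
11) 8571.429ms=9b +1428.571ms=3/2b
12) 10000.0ms=21/2b +1428.571ms=3/2b
Σ=12b of 12 (63bpm 3/8) — PASS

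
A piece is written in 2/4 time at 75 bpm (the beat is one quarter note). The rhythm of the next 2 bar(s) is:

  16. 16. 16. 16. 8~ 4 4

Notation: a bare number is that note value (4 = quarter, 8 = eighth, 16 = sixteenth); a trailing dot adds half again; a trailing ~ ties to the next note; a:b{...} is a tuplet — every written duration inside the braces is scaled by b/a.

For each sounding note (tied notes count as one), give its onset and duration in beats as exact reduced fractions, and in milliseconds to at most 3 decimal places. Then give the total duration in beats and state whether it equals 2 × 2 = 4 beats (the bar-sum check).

1) 0.0ms=0b +300.0ms=3/8b
2) 300.0ms=3/8b +300.0ms=3/8b
3) 600.0ms=3/4b +300.0ms=3/8b
4) 900.0ms=9/8b +300.0ms=3/8b
5) 1200.0ms=3/2b +1200.0ms=3/2b
6) 2400.0ms=3b +800.0ms=1b
Σ=4b of 4 (75bpm 2/4) — PASS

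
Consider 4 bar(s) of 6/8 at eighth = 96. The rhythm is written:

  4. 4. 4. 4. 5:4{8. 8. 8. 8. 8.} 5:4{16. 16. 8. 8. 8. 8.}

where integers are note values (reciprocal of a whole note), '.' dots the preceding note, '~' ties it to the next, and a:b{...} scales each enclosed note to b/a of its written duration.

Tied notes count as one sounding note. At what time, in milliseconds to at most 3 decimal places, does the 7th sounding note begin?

note 7 onset = 72/5b = 9000.0ms

1. 0.0ms @ 0 + 1875.0ms (3)
2. 1875.0ms @ 3 + 1875.0ms (3)
3. 3750.0ms @ 6 + 1875.0ms (3)
4. 5625.0ms @ 9 + 1875.0ms (3)
5. 7500.0ms @ 12 + 750.0ms (6/5)
6. 8250.0ms @ 66/5 + 750.0ms (6/5)
7. 9000.0ms @ 72/5 + 750.0ms (6/5)
8. 9750.0ms @ 78/5 + 750.0ms (6/5)
9. 10500.0ms @ 84/5 + 750.0ms (6/5)
10. 11250.0ms @ 18 + 375.0ms (3/5)
11. 11625.0ms @ 93/5 + 375.0ms (3/5)
12. 12000.0ms @ 96/5 + 750.0ms (6/5)
13. 12750.0ms @ 102/5 + 750.0ms (6/5)
14. 13500.0ms @ 108/5 + 750.0ms (6/5)
15. 14250.0ms @ 114/5 + 750.0ms (6/5)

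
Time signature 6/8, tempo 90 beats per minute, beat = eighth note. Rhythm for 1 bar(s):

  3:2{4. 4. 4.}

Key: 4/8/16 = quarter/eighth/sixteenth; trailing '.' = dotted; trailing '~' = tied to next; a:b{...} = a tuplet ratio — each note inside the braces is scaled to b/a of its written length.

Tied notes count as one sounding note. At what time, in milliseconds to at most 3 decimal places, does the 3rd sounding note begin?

note 3 onset = 4b = 2666.667ms

1. 0.0ms @ 0 + 1333.333ms (2)
2. 1333.333ms @ 2 + 1333.333ms (2)
3. 2666.667ms @ 4 + 1333.333ms (2)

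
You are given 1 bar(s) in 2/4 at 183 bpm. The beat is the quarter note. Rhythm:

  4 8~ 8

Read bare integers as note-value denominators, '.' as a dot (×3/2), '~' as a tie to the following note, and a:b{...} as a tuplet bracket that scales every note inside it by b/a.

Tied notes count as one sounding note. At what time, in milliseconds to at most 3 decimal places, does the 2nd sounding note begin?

1. 0.0ms @ 0 + 327.869ms (1)
2. 327.869ms @ 1 + 327.869ms (1)

note 2 onset = 1b = 327.869ms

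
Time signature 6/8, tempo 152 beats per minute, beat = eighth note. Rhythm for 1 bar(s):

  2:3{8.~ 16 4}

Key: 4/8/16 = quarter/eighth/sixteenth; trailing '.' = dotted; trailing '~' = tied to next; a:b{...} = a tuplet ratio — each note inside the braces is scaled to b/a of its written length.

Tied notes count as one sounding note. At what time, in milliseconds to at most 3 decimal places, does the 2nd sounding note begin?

1. 0.0ms @ 0 + 1184.211ms (3)
2. 1184.211ms @ 3 + 1184.211ms (3)

note 2 onset = 3b = 1184.211ms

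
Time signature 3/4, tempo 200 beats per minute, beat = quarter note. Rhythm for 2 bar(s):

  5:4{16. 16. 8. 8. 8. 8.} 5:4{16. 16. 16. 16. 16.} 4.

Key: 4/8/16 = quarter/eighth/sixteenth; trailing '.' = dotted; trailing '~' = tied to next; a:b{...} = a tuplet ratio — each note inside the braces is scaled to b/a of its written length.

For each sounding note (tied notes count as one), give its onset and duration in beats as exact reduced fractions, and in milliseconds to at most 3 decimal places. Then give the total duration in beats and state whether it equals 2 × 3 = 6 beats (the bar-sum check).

1) 0.0ms=0b +90.0ms=3/10b
2) 90.0ms=3/10b +90.0ms=3/10b
3) 180.0ms=3/5b +180.0ms=3/5b
4) 360.0ms=6/5b +180.0ms=3/5b
5) 540.0ms=9/5b +180.0ms=3/5b
6) 720.0ms=12/5b +180.0ms=3/5b
7) 900.0ms=3b +90.0ms=3/10b
8) 990.0ms=33/10b +90.0ms=3/10b
9) 1080.0ms=18/5b +90.0ms=3/10b
10) 1170.0ms=39/10b +90.0ms=3/10b
11) 1260.0ms=21/5b +90.0ms=3/10b
12) 1350.0ms=9/2b +450.0ms=3/2b
Σ=6b of 6 (200bpm 3/4) — PASS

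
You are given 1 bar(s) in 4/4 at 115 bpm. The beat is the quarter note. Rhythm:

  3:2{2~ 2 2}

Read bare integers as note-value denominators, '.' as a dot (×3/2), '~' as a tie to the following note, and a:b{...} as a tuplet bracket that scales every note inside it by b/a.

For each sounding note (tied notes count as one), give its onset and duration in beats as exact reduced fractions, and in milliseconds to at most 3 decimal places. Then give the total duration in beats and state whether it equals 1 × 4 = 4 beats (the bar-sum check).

1) 0.0ms=0b +1391.304ms=8/3b
2) 1391.304ms=8/3b +695.652ms=4/3b
Σ=4b of 4 (115bpm 4/4) — PASS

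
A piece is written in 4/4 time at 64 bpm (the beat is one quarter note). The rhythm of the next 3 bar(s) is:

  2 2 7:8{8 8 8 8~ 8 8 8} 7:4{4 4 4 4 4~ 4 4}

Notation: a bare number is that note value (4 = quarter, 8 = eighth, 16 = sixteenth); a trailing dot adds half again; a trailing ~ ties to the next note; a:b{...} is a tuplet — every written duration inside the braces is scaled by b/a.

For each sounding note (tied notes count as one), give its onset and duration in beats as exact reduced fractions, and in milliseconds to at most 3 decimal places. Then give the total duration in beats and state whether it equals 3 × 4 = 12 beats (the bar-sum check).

1) 0.0ms=0b +1875.0ms=2b
2) 1875.0ms=2b +1875.0ms=2b
3) 3750.0ms=4b +535.714ms=4/7b
4) 4285.714ms=32/7b +535.714ms=4/7b
5) 4821.429ms=36/7b +535.714ms=4/7b
6) 5357.143ms=40/7b +1071.429ms=8/7b
7) 6428.571ms=48/7b +535.714ms=4/7b
8) 6964.286ms=52/7b +535.714ms=4/7b
9) 7500.0ms=8b +535.714ms=4/7b
10) 8035.714ms=60/7b +535.714ms=4/7b
11) 8571.429ms=64/7b +535.714ms=4/7b
12) 9107.143ms=68/7b +535.714ms=4/7b
13) 9642.857ms=72/7b +1071.429ms=8/7b
14) 10714.286ms=80/7b +535.714ms=4/7b
Σ=12b of 12 (64bpm 4/4) — PASS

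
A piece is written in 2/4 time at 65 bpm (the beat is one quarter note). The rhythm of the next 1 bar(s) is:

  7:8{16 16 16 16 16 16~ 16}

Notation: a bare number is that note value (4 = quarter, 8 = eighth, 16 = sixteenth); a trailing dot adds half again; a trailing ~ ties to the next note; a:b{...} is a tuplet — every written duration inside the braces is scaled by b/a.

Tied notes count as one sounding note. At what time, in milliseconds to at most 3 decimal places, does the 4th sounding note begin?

note 4 onset = 6/7b = 791.209ms

1. 0.0ms @ 0 + 263.736ms (2/7)
2. 263.736ms @ 2/7 + 263.736ms (2/7)
3. 527.473ms @ 4/7 + 263.736ms (2/7)
4. 791.209ms @ 6/7 + 263.736ms (2/7)
5. 1054.945ms @ 8/7 + 263.736ms (2/7)
6. 1318.681ms @ 10/7 + 527.473ms (4/7)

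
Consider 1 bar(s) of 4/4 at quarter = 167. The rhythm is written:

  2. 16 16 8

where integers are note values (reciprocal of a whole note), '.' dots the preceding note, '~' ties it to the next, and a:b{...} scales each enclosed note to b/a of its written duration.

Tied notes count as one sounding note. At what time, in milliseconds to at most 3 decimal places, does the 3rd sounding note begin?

1. 0.0ms @ 0 + 1077.844ms (3)
2. 1077.844ms @ 3 + 89.82ms (1/4)
3. 1167.665ms @ 13/4 + 89.82ms (1/4)
4. 1257.485ms @ 7/2 + 179.641ms (1/2)

note 3 onset = 13/4b = 1167.665ms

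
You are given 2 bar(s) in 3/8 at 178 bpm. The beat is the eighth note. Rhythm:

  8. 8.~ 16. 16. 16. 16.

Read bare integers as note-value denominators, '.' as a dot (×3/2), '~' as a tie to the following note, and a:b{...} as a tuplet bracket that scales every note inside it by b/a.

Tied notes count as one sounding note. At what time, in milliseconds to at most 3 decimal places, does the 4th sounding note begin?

1. 0.0ms @ 0 + 505.618ms (3/2)
2. 505.618ms @ 3/2 + 758.427ms (9/4)
3. 1264.045ms @ 15/4 + 252.809ms (3/4)
4. 1516.854ms @ 9/2 + 252.809ms (3/4)
5. 1769.663ms @ 21/4 + 252.809ms (3/4)

note 4 onset = 9/2b = 1516.854ms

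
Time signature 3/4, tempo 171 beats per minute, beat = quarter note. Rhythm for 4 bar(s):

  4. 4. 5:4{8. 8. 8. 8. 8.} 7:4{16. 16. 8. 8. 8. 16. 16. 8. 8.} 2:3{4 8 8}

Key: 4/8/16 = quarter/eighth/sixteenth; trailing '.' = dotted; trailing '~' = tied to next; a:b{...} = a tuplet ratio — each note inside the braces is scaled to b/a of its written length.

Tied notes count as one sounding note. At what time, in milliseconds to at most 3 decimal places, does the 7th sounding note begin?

1. 0.0ms @ 0 + 526.316ms (3/2)
2. 526.316ms @ 3/2 + 526.316ms (3/2)
3. 1052.632ms @ 3 + 210.526ms (3/5)
4. 1263.158ms @ 18/5 + 210.526ms (3/5)
5. 1473.684ms @ 21/5 + 210.526ms (3/5)
6. 1684.211ms @ 24/5 + 210.526ms (3/5)
7. 1894.737ms @ 27/5 + 210.526ms (3/5)
8. 2105.263ms @ 6 + 75.188ms (3/14)
9. 2180.451ms @ 87/14 + 75.188ms (3/14)
10. 2255.639ms @ 45/7 + 150.376ms (3/7)
11. 2406.015ms @ 48/7 + 150.376ms (3/7)
12. 2556.391ms @ 51/7 + 150.376ms (3/7)
13. 2706.767ms @ 54/7 + 75.188ms (3/14)
14. 2781.955ms @ 111/14 + 75.188ms (3/14)
15. 2857.143ms @ 57/7 + 150.376ms (3/7)
16. 3007.519ms @ 60/7 + 150.376ms (3/7)
17. 3157.895ms @ 9 + 526.316ms (3/2)
18. 3684.211ms @ 21/2 + 263.158ms (3/4)
19. 3947.368ms @ 45/4 + 263.158ms (3/4)

note 7 onset = 27/5b = 1894.737ms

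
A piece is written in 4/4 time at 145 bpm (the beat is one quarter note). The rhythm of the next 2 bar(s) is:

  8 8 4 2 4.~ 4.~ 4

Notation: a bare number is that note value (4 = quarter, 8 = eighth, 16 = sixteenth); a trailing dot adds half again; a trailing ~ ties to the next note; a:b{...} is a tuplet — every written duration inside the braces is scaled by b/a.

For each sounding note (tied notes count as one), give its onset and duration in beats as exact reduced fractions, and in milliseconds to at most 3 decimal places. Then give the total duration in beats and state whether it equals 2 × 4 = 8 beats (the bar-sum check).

1) 0.0ms=0b +206.897ms=1/2b
2) 206.897ms=1/2b +206.897ms=1/2b
3) 413.793ms=1b +413.793ms=1b
4) 827.586ms=2b +827.586ms=2b
5) 1655.172ms=4b +1655.172ms=4b
Σ=8b of 8 (145bpm 4/4) — PASS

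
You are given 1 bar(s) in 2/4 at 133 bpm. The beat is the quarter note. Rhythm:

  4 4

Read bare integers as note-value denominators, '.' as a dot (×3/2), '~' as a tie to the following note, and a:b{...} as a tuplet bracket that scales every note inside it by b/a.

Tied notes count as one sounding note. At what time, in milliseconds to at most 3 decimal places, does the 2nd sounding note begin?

note 2 onset = 1b = 451.128ms

1. 0.0ms @ 0 + 451.128ms (1)
2. 451.128ms @ 1 + 451.128ms (1)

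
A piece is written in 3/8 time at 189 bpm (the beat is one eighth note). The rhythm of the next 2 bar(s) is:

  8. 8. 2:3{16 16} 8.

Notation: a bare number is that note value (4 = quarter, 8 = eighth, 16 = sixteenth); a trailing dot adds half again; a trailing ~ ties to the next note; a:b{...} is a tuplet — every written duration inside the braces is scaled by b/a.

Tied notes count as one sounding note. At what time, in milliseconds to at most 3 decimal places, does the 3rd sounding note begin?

note 3 onset = 3b = 952.381ms

1. 0.0ms @ 0 + 476.19ms (3/2)
2. 476.19ms @ 3/2 + 476.19ms (3/2)
3. 952.381ms @ 3 + 238.095ms (3/4)
4. 1190.476ms @ 15/4 + 238.095ms (3/4)
5. 1428.571ms @ 9/2 + 476.19ms (3/2)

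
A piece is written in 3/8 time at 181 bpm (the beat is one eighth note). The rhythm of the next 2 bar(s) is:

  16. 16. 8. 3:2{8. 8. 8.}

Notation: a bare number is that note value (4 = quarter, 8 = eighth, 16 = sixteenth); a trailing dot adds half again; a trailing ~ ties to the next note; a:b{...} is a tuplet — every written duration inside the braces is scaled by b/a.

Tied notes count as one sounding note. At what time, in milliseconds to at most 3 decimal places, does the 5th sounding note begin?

1. 0.0ms @ 0 + 248.619ms (3/4)
2. 248.619ms @ 3/4 + 248.619ms (3/4)
3. 497.238ms @ 3/2 + 497.238ms (3/2)
4. 994.475ms @ 3 + 331.492ms (1)
5. 1325.967ms @ 4 + 331.492ms (1)
6. 1657.459ms @ 5 + 331.492ms (1)

note 5 onset = 4b = 1325.967ms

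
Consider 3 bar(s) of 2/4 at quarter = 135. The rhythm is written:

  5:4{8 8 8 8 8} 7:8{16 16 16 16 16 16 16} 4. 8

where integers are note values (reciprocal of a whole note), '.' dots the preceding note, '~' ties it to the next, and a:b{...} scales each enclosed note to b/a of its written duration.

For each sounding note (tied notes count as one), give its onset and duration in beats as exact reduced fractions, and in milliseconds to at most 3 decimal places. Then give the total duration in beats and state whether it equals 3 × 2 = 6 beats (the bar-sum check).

1) 0.0ms=0b +177.778ms=2/5b
2) 177.778ms=2/5b +177.778ms=2/5b
3) 355.556ms=4/5b +177.778ms=2/5b
4) 533.333ms=6/5b +177.778ms=2/5b
5) 711.111ms=8/5b +177.778ms=2/5b
6) 888.889ms=2b +126.984ms=2/7b
7) 1015.873ms=16/7b +126.984ms=2/7b
8) 1142.857ms=18/7b +126.984ms=2/7b
9) 1269.841ms=20/7b +126.984ms=2/7b
10) 1396.825ms=22/7b +126.984ms=2/7b
11) 1523.81ms=24/7b +126.984ms=2/7b
12) 1650.794ms=26/7b +126.984ms=2/7b
13) 1777.778ms=4b +666.667ms=3/2b
14) 2444.444ms=11/2b +222.222ms=1/2b
Σ=6b of 6 (135bpm 2/4) — PASS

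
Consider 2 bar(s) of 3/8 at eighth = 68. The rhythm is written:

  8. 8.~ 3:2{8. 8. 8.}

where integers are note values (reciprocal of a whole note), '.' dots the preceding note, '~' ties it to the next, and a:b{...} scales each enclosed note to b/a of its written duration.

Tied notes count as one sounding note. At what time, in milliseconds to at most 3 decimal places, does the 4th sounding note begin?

1. 0.0ms @ 0 + 1323.529ms (3/2)
2. 1323.529ms @ 3/2 + 2205.882ms (5/2)
3. 3529.412ms @ 4 + 882.353ms (1)
4. 4411.765ms @ 5 + 882.353ms (1)

note 4 onset = 5b = 4411.765ms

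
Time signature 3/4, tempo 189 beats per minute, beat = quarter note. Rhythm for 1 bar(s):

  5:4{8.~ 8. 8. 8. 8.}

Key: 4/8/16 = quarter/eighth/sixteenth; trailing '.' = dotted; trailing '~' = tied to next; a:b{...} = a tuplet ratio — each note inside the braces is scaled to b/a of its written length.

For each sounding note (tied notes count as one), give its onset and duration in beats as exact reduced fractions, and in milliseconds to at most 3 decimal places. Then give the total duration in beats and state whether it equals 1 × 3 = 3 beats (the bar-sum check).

1) 0.0ms=0b +380.952ms=6/5b
2) 380.952ms=6/5b +190.476ms=3/5b
3) 571.429ms=9/5b +190.476ms=3/5b
4) 761.905ms=12/5b +190.476ms=3/5b
Σ=3b of 3 (189bpm 3/4) — PASS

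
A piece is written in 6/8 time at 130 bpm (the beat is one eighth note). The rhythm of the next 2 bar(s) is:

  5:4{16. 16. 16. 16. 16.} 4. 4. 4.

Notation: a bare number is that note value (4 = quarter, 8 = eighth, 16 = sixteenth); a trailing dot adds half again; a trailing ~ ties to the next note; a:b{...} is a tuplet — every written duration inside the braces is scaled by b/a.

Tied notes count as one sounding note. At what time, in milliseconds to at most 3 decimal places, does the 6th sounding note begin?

1. 0.0ms @ 0 + 276.923ms (3/5)
2. 276.923ms @ 3/5 + 276.923ms (3/5)
3. 553.846ms @ 6/5 + 276.923ms (3/5)
4. 830.769ms @ 9/5 + 276.923ms (3/5)
5. 1107.692ms @ 12/5 + 276.923ms (3/5)
6. 1384.615ms @ 3 + 1384.615ms (3)
7. 2769.231ms @ 6 + 1384.615ms (3)
8. 4153.846ms @ 9 + 1384.615ms (3)

note 6 onset = 3b = 1384.615ms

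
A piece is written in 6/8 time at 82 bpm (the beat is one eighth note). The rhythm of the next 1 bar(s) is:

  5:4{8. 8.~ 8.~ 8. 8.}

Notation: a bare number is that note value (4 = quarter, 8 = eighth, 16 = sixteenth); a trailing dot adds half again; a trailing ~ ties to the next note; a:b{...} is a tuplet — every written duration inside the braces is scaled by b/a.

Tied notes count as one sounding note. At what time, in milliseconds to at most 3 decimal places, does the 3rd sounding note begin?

1. 0.0ms @ 0 + 878.049ms (6/5)
2. 878.049ms @ 6/5 + 2634.146ms (18/5)
3. 3512.195ms @ 24/5 + 878.049ms (6/5)

note 3 onset = 24/5b = 3512.195ms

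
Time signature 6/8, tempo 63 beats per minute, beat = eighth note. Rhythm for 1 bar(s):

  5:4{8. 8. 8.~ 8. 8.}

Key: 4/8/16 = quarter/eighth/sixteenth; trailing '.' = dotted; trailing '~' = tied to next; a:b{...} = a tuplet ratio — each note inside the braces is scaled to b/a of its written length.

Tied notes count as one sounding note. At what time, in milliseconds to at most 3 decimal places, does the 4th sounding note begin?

note 4 onset = 24/5b = 4571.429ms

1. 0.0ms @ 0 + 1142.857ms (6/5)
2. 1142.857ms @ 6/5 + 1142.857ms (6/5)
3. 2285.714ms @ 12/5 + 2285.714ms (12/5)
4. 4571.429ms @ 24/5 + 1142.857ms (6/5)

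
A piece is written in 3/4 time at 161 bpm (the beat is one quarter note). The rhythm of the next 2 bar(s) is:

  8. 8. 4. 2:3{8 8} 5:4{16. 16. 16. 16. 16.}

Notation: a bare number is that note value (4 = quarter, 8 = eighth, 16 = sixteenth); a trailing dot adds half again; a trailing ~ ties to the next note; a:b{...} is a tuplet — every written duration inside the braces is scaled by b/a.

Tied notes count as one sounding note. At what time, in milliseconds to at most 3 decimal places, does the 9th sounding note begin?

note 9 onset = 27/5b = 2012.422ms

1. 0.0ms @ 0 + 279.503ms (3/4)
2. 279.503ms @ 3/4 + 279.503ms (3/4)
3. 559.006ms @ 3/2 + 559.006ms (3/2)
4. 1118.012ms @ 3 + 279.503ms (3/4)
5. 1397.516ms @ 15/4 + 279.503ms (3/4)
6. 1677.019ms @ 9/2 + 111.801ms (3/10)
7. 1788.82ms @ 24/5 + 111.801ms (3/10)
8. 1900.621ms @ 51/10 + 111.801ms (3/10)
9. 2012.422ms @ 27/5 + 111.801ms (3/10)
10. 2124.224ms @ 57/10 + 111.801ms (3/10)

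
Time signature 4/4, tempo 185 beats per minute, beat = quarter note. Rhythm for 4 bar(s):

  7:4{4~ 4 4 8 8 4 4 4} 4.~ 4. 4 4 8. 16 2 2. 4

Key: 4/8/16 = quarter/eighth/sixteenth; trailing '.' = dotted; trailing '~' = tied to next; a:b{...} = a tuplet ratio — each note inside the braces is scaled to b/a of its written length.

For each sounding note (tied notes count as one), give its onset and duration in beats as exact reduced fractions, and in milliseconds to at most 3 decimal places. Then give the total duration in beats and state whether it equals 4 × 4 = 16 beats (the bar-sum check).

1) 0.0ms=0b +370.656ms=8/7b
2) 370.656ms=8/7b +185.328ms=4/7b
3) 555.985ms=12/7b +92.664ms=2/7b
4) 648.649ms=2b +92.664ms=2/7b
5) 741.313ms=16/7b +185.328ms=4/7b
6) 926.641ms=20/7b +185.328ms=4/7b
7) 1111.969ms=24/7b +185.328ms=4/7b
8) 1297.297ms=4b +972.973ms=3b
9) 2270.27ms=7b +324.324ms=1b
10) 2594.595ms=8b +324.324ms=1b
11) 2918.919ms=9b +243.243ms=3/4b
12) 3162.162ms=39/4b +81.081ms=1/4b
13) 3243.243ms=10b +648.649ms=2b
14) 3891.892ms=12b +972.973ms=3b
15) 4864.865ms=15b +324.324ms=1b
Σ=16b of 16 (185bpm 4/4) — PASS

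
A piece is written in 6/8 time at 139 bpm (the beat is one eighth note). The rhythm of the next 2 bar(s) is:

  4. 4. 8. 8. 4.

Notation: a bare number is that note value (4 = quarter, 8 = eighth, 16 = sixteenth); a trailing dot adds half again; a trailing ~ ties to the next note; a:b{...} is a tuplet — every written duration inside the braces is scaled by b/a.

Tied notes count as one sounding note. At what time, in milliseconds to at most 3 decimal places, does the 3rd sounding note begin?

1. 0.0ms @ 0 + 1294.964ms (3)
2. 1294.964ms @ 3 + 1294.964ms (3)
3. 2589.928ms @ 6 + 647.482ms (3/2)
4. 3237.41ms @ 15/2 + 647.482ms (3/2)
5. 3884.892ms @ 9 + 1294.964ms (3)

note 3 onset = 6b = 2589.928ms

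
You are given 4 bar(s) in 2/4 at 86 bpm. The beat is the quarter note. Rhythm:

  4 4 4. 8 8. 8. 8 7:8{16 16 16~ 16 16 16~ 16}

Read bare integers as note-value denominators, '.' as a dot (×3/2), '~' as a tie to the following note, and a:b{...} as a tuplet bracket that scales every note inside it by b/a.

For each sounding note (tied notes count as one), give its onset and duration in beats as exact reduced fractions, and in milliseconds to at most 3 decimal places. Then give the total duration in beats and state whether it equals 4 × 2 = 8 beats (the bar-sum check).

1) 0.0ms=0b +697.674ms=1b
2) 697.674ms=1b +697.674ms=1b
3) 1395.349ms=2b +1046.512ms=3/2b
4) 2441.86ms=7/2b +348.837ms=1/2b
5) 2790.698ms=4b +523.256ms=3/4b
6) 3313.953ms=19/4b +523.256ms=3/4b
7) 3837.209ms=11/2b +348.837ms=1/2b
8) 4186.047ms=6b +199.336ms=2/7b
9) 4385.382ms=44/7b +199.336ms=2/7b
10) 4584.718ms=46/7b +398.671ms=4/7b
11) 4983.389ms=50/7b +199.336ms=2/7b
12) 5182.724ms=52/7b +398.671ms=4/7b
Σ=8b of 8 (86bpm 2/4) — PASS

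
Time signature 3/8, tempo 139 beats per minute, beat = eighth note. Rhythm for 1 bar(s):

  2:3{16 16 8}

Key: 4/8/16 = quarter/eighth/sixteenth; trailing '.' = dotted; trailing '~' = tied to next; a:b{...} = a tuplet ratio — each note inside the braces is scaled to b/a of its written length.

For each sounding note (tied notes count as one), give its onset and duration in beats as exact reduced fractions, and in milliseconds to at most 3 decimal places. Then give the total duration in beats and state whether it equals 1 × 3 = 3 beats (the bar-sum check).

1) 0.0ms=0b +323.741ms=3/4b
2) 323.741ms=3/4b +323.741ms=3/4b
3) 647.482ms=3/2b +647.482ms=3/2b
Σ=3b of 3 (139bpm 3/8) — PASS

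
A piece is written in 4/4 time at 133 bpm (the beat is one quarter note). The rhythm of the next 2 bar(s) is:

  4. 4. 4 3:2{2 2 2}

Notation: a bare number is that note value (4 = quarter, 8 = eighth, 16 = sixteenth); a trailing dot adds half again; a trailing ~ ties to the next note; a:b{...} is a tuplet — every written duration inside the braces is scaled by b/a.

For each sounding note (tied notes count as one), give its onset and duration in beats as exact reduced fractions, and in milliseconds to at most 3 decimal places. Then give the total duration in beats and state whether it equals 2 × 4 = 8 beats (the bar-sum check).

1) 0.0ms=0b +676.692ms=3/2b
2) 676.692ms=3/2b +676.692ms=3/2b
3) 1353.383ms=3b +451.128ms=1b
4) 1804.511ms=4b +601.504ms=4/3b
5) 2406.015ms=16/3b +601.504ms=4/3b
6) 3007.519ms=20/3b +601.504ms=4/3b
Σ=8b of 8 (133bpm 4/4) — PASS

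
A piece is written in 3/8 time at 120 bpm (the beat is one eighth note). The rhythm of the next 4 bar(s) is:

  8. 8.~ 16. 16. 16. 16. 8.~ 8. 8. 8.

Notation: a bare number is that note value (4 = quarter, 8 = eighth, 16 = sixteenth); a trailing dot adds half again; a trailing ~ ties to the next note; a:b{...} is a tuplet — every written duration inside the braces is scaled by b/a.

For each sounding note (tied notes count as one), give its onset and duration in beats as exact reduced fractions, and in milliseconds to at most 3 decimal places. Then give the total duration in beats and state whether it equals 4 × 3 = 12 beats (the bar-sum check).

1) 0.0ms=0b +750.0ms=3/2b
2) 750.0ms=3/2b +1125.0ms=9/4b
3) 1875.0ms=15/4b +375.0ms=3/4b
4) 2250.0ms=9/2b +375.0ms=3/4b
5) 2625.0ms=21/4b +375.0ms=3/4b
6) 3000.0ms=6b +1500.0ms=3b
7) 4500.0ms=9b +750.0ms=3/2b
8) 5250.0ms=21/2b +750.0ms=3/2b
Σ=12b of 12 (120bpm 3/8) — PASS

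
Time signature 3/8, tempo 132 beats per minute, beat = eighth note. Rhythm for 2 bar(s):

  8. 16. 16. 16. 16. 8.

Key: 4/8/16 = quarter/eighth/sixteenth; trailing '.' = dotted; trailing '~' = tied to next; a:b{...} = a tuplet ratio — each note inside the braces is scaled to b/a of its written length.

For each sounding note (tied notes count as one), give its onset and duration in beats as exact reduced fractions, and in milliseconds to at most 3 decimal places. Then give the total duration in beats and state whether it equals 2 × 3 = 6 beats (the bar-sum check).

1) 0.0ms=0b +681.818ms=3/2b
2) 681.818ms=3/2b +340.909ms=3/4b
3) 1022.727ms=9/4b +340.909ms=3/4b
4) 1363.636ms=3b +340.909ms=3/4b
5) 1704.545ms=15/4b +340.909ms=3/4b
6) 2045.455ms=9/2b +681.818ms=3/2b
Σ=6b of 6 (132bpm 3/8) — PASS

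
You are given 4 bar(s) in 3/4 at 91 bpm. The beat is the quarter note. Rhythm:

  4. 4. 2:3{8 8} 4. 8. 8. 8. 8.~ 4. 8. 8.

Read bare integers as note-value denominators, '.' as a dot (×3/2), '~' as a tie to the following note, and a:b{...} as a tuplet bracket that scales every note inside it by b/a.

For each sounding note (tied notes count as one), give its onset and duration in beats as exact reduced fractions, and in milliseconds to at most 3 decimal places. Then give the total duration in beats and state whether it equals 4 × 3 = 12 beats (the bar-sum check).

1) 0.0ms=0b +989.011ms=3/2b
2) 989.011ms=3/2b +989.011ms=3/2b
3) 1978.022ms=3b +494.505ms=3/4b
4) 2472.527ms=15/4b +494.505ms=3/4b
5) 2967.033ms=9/2b +989.011ms=3/2b
6) 3956.044ms=6b +494.505ms=3/4b
7) 4450.549ms=27/4b +494.505ms=3/4b
8) 4945.055ms=15/2b +494.505ms=3/4b
9) 5439.56ms=33/4b +1483.516ms=9/4b
10) 6923.077ms=21/2b +494.505ms=3/4b
11) 7417.582ms=45/4b +494.505ms=3/4b
Σ=12b of 12 (91bpm 3/4) — PASS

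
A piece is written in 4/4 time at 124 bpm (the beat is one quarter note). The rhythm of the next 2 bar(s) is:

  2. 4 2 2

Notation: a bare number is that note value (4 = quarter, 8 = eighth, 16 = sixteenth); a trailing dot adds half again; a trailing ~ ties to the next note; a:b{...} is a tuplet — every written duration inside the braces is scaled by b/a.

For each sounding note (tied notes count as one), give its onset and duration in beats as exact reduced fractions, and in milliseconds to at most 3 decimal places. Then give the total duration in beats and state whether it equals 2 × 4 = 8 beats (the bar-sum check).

1) 0.0ms=0b +1451.613ms=3b
2) 1451.613ms=3b +483.871ms=1b
3) 1935.484ms=4b +967.742ms=2b
4) 2903.226ms=6b +967.742ms=2b
Σ=8b of 8 (124bpm 4/4) — PASS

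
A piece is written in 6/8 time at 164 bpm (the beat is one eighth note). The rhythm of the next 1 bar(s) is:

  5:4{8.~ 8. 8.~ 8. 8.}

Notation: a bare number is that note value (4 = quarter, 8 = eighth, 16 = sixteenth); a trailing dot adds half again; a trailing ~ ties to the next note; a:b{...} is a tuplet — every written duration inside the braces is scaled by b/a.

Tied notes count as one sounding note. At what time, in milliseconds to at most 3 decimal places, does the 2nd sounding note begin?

note 2 onset = 12/5b = 878.049ms

1. 0.0ms @ 0 + 878.049ms (12/5)
2. 878.049ms @ 12/5 + 878.049ms (12/5)
3. 1756.098ms @ 24/5 + 439.024ms (6/5)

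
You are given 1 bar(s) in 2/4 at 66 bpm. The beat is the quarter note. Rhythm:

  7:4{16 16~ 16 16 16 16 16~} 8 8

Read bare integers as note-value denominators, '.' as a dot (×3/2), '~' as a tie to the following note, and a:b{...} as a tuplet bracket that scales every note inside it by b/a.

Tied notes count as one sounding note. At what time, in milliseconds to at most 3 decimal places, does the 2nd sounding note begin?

note 2 onset = 1/7b = 129.87ms

1. 0.0ms @ 0 + 129.87ms (1/7)
2. 129.87ms @ 1/7 + 259.74ms (2/7)
3. 389.61ms @ 3/7 + 129.87ms (1/7)
4. 519.481ms @ 4/7 + 129.87ms (1/7)
5. 649.351ms @ 5/7 + 129.87ms (1/7)
6. 779.221ms @ 6/7 + 584.416ms (9/14)
7. 1363.636ms @ 3/2 + 454.545ms (1/2)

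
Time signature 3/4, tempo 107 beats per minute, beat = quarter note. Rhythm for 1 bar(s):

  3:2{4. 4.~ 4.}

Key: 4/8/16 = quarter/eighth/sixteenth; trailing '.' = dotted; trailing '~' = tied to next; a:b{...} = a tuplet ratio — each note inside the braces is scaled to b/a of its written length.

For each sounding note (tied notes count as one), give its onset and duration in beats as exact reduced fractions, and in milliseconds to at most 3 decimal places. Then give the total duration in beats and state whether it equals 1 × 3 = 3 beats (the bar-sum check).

1) 0.0ms=0b +560.748ms=1b
2) 560.748ms=1b +1121.495ms=2b
Σ=3b of 3 (107bpm 3/4) — PASS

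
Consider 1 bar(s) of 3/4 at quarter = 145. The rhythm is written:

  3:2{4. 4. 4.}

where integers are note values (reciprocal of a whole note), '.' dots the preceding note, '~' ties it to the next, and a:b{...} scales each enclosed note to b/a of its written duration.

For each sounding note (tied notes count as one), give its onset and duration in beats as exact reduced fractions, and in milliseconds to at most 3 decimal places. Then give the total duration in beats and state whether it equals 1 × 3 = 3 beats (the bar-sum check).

1) 0.0ms=0b +413.793ms=1b
2) 413.793ms=1b +413.793ms=1b
3) 827.586ms=2b +413.793ms=1b
Σ=3b of 3 (145bpm 3/4) — PASS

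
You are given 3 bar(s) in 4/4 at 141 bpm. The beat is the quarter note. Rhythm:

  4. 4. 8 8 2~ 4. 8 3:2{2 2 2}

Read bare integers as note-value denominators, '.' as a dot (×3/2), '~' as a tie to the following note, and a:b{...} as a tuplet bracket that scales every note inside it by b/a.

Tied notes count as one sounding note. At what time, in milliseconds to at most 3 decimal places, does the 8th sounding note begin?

note 8 onset = 28/3b = 3971.631ms

1. 0.0ms @ 0 + 638.298ms (3/2)
2. 638.298ms @ 3/2 + 638.298ms (3/2)
3. 1276.596ms @ 3 + 212.766ms (1/2)
4. 1489.362ms @ 7/2 + 212.766ms (1/2)
5. 1702.128ms @ 4 + 1489.362ms (7/2)
6. 3191.489ms @ 15/2 + 212.766ms (1/2)
7. 3404.255ms @ 8 + 567.376ms (4/3)
8. 3971.631ms @ 28/3 + 567.376ms (4/3)
9. 4539.007ms @ 32/3 + 567.376ms (4/3)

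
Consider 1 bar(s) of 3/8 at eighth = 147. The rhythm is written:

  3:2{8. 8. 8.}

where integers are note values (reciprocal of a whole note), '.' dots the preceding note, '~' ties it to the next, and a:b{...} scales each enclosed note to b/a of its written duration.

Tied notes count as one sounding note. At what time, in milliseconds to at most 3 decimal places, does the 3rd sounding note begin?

note 3 onset = 2b = 816.327ms

1. 0.0ms @ 0 + 408.163ms (1)
2. 408.163ms @ 1 + 408.163ms (1)
3. 816.327ms @ 2 + 408.163ms (1)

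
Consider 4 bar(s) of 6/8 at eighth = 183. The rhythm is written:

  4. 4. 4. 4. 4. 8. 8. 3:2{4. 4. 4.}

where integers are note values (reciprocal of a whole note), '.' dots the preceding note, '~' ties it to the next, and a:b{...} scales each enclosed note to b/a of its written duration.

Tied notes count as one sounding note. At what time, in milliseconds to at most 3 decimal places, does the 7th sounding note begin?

1. 0.0ms @ 0 + 983.607ms (3)
2. 983.607ms @ 3 + 983.607ms (3)
3. 1967.213ms @ 6 + 983.607ms (3)
4. 2950.82ms @ 9 + 983.607ms (3)
5. 3934.426ms @ 12 + 983.607ms (3)
6. 4918.033ms @ 15 + 491.803ms (3/2)
7. 5409.836ms @ 33/2 + 491.803ms (3/2)
8. 5901.639ms @ 18 + 655.738ms (2)
9. 6557.377ms @ 20 + 655.738ms (2)
10. 7213.115ms @ 22 + 655.738ms (2)

note 7 onset = 33/2b = 5409.836ms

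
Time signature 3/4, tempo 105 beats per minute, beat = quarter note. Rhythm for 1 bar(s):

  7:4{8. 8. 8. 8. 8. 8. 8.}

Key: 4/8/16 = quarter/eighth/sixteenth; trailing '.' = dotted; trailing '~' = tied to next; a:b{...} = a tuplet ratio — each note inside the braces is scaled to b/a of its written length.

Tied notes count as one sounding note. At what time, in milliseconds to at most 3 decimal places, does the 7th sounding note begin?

1. 0.0ms @ 0 + 244.898ms (3/7)
2. 244.898ms @ 3/7 + 244.898ms (3/7)
3. 489.796ms @ 6/7 + 244.898ms (3/7)
4. 734.694ms @ 9/7 + 244.898ms (3/7)
5. 979.592ms @ 12/7 + 244.898ms (3/7)
6. 1224.49ms @ 15/7 + 244.898ms (3/7)
7. 1469.388ms @ 18/7 + 244.898ms (3/7)

note 7 onset = 18/7b = 1469.388ms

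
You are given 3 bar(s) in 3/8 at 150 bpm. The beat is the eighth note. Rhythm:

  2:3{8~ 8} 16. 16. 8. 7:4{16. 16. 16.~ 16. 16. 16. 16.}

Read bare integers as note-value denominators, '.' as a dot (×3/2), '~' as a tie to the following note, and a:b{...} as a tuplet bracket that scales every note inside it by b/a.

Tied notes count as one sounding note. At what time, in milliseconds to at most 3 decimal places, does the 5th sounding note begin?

1. 0.0ms @ 0 + 1200.0ms (3)
2. 1200.0ms @ 3 + 300.0ms (3/4)
3. 1500.0ms @ 15/4 + 300.0ms (3/4)
4. 1800.0ms @ 9/2 + 600.0ms (3/2)
5. 2400.0ms @ 6 + 171.429ms (3/7)
6. 2571.429ms @ 45/7 + 171.429ms (3/7)
7. 2742.857ms @ 48/7 + 342.857ms (6/7)
8. 3085.714ms @ 54/7 + 171.429ms (3/7)
9. 3257.143ms @ 57/7 + 171.429ms (3/7)
10. 3428.571ms @ 60/7 + 171.429ms (3/7)

note 5 onset = 6b = 2400.0ms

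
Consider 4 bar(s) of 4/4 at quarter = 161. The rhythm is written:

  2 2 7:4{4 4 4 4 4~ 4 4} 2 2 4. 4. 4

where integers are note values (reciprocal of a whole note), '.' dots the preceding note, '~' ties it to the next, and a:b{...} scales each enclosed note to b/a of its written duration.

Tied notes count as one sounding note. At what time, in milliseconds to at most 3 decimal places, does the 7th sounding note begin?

1. 0.0ms @ 0 + 745.342ms (2)
2. 745.342ms @ 2 + 745.342ms (2)
3. 1490.683ms @ 4 + 212.955ms (4/7)
4. 1703.638ms @ 32/7 + 212.955ms (4/7)
5. 1916.593ms @ 36/7 + 212.955ms (4/7)
6. 2129.547ms @ 40/7 + 212.955ms (4/7)
7. 2342.502ms @ 44/7 + 425.909ms (8/7)
8. 2768.412ms @ 52/7 + 212.955ms (4/7)
9. 2981.366ms @ 8 + 745.342ms (2)
10. 3726.708ms @ 10 + 745.342ms (2)
11. 4472.05ms @ 12 + 559.006ms (3/2)
12. 5031.056ms @ 27/2 + 559.006ms (3/2)
13. 5590.062ms @ 15 + 372.671ms (1)

note 7 onset = 44/7b = 2342.502ms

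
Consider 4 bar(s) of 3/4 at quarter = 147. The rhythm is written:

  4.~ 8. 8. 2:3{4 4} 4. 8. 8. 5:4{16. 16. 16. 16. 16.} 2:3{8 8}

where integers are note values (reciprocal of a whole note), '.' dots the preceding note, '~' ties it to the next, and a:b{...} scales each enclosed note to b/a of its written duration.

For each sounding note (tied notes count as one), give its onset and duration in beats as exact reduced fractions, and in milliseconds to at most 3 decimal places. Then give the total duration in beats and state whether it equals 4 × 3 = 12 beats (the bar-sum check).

1) 0.0ms=0b +918.367ms=9/4b
2) 918.367ms=9/4b +306.122ms=3/4b
3) 1224.49ms=3b +612.245ms=3/2b
4) 1836.735ms=9/2b +612.245ms=3/2b
5) 2448.98ms=6b +612.245ms=3/2b
6) 3061.224ms=15/2b +306.122ms=3/4b
7) 3367.347ms=33/4b +306.122ms=3/4b
8) 3673.469ms=9b +122.449ms=3/10b
9) 3795.918ms=93/10b +122.449ms=3/10b
10) 3918.367ms=48/5b +122.449ms=3/10b
11) 4040.816ms=99/10b +122.449ms=3/10b
12) 4163.265ms=51/5b +122.449ms=3/10b
13) 4285.714ms=21/2b +306.122ms=3/4b
14) 4591.837ms=45/4b +306.122ms=3/4b
Σ=12b of 12 (147bpm 3/4) — PASS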